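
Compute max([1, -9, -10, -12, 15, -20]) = 15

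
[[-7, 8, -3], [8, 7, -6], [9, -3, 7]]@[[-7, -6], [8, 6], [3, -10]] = C[0][0] = (-7)*(-7) + (8)*(8) + (-3)*(3) = 104
C[0][1] = (-7)*(-6) + (8)*(6) + (-3)*(-10) = 120
C[1][0] = (8)*(-7) + (7)*(8) + (-6)*(3) = -18
C[1][1] = (8)*(-6) + (7)*(6) + (-6)*(-10) = 54
C[2][0] = (9)*(-7) + (-3)*(8) + (7)*(3) = -66
C[2][1] = (9)*(-6) + (-3)*(6) + (7)*(-10) = -142
= [[104, 120], [-18, 54], [-66, -142]]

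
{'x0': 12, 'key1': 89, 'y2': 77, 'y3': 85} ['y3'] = 85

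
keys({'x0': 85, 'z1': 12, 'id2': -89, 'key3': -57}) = ['x0', 'z1', 'id2', 'key3']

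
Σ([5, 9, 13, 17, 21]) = 5 + 9 + 13 + 17 + 21
= 65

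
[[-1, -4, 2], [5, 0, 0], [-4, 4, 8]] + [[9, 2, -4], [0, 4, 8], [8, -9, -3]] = [[8, -2, -2], [5, 4, 8], [4, -5, 5]]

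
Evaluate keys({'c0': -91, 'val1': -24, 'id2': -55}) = ['c0', 'val1', 'id2']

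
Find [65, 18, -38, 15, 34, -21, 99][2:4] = [-38, 15]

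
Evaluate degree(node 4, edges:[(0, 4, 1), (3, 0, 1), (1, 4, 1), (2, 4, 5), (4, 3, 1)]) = 4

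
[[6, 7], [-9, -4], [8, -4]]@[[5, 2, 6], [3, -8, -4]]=C[0][0] = (6)*(5) + (7)*(3) = 51
C[0][1] = (6)*(2) + (7)*(-8) = -44
C[0][2] = (6)*(6) + (7)*(-4) = 8
C[1][0] = (-9)*(5) + (-4)*(3) = -57
C[1][1] = (-9)*(2) + (-4)*(-8) = 14
C[1][2] = (-9)*(6) + (-4)*(-4) = -38
... (3 more cells)
= [[51, -44, 8], [-57, 14, -38], [28, 48, 64]]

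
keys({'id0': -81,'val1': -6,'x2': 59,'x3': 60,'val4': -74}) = ['id0', 'val1', 'x2', 'x3', 'val4']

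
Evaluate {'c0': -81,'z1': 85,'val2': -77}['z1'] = 85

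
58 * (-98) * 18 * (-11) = 1125432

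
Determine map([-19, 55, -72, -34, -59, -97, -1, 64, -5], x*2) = -19*2=-38, 55*2=110, -72*2=-144, -34*2=-68, -59*2=-118, -97*2=-194, -1*2=-2, 64*2=128, -5*2=-10
= [-38, 110, -144, -68, -118, -194, -2, 128, -10]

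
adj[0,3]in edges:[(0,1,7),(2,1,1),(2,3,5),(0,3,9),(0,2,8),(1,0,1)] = 9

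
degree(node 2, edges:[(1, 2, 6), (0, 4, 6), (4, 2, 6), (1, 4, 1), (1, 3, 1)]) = incident: (1,2), (4,2)
= 2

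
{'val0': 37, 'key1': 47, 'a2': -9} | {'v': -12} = {'val0': 37, 'key1': 47, 'a2': -9, 'v': -12}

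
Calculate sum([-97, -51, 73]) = (-97) + (-51) + 73
= -75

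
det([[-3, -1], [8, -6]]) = (-3)*(-6) - (-1)*(8)
= 26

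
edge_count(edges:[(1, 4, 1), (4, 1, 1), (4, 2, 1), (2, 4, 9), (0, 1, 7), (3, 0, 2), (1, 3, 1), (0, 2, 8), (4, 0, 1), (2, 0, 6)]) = 10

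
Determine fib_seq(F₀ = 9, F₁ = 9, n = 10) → F_2 = F_1 + F_0 = 18
F_3 = F_2 + F_1 = 27
F_4 = F_3 + F_2 = 45
...
= [9, 9, 18, 27, 45, 72, 117, 189, 306, 495]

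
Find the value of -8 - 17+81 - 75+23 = 4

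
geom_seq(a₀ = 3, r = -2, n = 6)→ a_0 = 3*(-2)^0 = 3
a_1 = 3*(-2)^1 = -6
a_2 = 3*(-2)^2 = 12
...
= [3, -6, 12, -24, 48, -96]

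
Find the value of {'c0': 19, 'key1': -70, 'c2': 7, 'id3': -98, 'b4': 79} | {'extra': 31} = {'c0': 19, 'key1': -70, 'c2': 7, 'id3': -98, 'b4': 79, 'extra': 31}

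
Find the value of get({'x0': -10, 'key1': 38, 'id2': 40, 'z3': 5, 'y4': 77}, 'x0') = -10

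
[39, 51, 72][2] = 72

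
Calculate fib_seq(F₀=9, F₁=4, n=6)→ F_2 = F_1 + F_0 = 13
F_3 = F_2 + F_1 = 17
F_4 = F_3 + F_2 = 30
...
= [9, 4, 13, 17, 30, 47]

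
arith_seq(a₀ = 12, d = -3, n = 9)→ [12, 9, 6, 3, 0, -3, -6, -9, -12]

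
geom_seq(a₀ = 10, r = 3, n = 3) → a_0 = 10*3^0 = 10
a_1 = 10*3^1 = 30
a_2 = 10*3^2 = 90
= [10, 30, 90]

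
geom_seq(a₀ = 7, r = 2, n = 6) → a_0 = 7*2^0 = 7
a_1 = 7*2^1 = 14
a_2 = 7*2^2 = 28
...
= [7, 14, 28, 56, 112, 224]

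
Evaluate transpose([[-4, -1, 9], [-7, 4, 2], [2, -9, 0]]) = [[-4, -7, 2], [-1, 4, -9], [9, 2, 0]]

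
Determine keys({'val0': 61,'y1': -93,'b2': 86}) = ['val0', 'y1', 'b2']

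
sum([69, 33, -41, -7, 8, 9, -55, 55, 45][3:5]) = 1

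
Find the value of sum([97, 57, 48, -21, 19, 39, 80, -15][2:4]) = slice → [48, -21]
48 + (-21)
= 27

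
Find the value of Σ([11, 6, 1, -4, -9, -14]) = 11 + 6 + 1 + (-4) + (-9) + (-14)
= -9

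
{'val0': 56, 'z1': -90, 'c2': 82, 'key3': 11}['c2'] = 82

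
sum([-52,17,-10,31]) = (-52) + 17 + (-10) + 31
= -14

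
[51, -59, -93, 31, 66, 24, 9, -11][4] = 66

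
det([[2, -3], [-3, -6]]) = (2)*(-6) - (-3)*(-3)
= -21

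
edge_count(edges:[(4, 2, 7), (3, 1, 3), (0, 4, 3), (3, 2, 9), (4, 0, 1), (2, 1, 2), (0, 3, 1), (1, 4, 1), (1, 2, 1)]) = 9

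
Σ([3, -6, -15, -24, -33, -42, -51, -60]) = 3 + (-6) + (-15) + (-24) + (-33) + (-42) + (-51) + (-60)
= -228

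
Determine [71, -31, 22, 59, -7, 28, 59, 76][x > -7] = [71, 22, 59, 28, 59, 76]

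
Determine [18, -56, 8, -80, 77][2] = 8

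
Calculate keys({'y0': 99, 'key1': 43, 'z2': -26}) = ['y0', 'key1', 'z2']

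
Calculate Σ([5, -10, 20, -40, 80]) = 55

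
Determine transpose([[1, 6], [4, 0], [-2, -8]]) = [[1, 4, -2], [6, 0, -8]]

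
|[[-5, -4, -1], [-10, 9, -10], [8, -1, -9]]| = 1197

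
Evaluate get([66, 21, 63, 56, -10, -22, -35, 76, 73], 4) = -10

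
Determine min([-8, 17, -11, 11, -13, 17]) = -13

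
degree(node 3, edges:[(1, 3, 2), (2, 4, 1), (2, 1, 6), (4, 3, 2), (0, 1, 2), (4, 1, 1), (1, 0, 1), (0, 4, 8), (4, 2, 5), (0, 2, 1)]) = 2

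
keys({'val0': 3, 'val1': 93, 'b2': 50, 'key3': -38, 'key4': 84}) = ['val0', 'val1', 'b2', 'key3', 'key4']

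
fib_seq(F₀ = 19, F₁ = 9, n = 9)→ [19, 9, 28, 37, 65, 102, 167, 269, 436]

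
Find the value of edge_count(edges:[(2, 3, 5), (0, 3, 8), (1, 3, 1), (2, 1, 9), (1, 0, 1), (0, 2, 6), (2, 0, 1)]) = 7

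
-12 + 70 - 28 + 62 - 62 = 30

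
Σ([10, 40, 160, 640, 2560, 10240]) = 10 + 40 + 160 + 640 + 2560 + 10240
= 13650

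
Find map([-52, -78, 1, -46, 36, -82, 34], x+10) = [-42, -68, 11, -36, 46, -72, 44]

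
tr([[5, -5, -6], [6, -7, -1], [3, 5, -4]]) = diagonal: 5 + (-7) + (-4)
= -6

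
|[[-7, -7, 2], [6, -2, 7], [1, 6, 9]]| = 825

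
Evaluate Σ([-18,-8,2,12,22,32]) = 42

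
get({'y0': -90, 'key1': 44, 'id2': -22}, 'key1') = 44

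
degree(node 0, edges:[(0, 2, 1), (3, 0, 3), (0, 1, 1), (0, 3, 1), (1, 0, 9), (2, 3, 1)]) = incident: (0,2), (3,0), (0,1), (0,3), (1,0)
= 5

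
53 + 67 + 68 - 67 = 121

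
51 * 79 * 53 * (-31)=-6619647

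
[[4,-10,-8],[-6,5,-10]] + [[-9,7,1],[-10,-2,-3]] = [[-5, -3, -7], [-16, 3, -13]]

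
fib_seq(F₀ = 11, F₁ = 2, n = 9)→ F_2 = F_1 + F_0 = 13
F_3 = F_2 + F_1 = 15
F_4 = F_3 + F_2 = 28
...
= [11, 2, 13, 15, 28, 43, 71, 114, 185]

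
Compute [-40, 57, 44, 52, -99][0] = -40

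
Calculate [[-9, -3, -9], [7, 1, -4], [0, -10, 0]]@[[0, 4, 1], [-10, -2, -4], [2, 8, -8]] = [[12, -102, 75], [-18, -6, 35], [100, 20, 40]]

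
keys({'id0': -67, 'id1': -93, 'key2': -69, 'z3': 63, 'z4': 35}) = ['id0', 'id1', 'key2', 'z3', 'z4']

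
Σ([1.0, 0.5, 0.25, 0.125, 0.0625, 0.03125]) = 1.0 + 0.5 + 0.25 + 0.125 + 0.0625 + 0.03125
= 1.96875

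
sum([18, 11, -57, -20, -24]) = -72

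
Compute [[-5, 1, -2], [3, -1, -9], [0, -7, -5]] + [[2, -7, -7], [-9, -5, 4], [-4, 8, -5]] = [[-3, -6, -9], [-6, -6, -5], [-4, 1, -10]]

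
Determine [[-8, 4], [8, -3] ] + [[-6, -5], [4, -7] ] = [[-14, -1], [12, -10]]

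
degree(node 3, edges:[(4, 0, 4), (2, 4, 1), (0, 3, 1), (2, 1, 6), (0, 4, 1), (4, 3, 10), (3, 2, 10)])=3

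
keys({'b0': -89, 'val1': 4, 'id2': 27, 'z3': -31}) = ['b0', 'val1', 'id2', 'z3']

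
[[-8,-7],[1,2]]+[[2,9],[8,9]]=[[-6, 2], [9, 11]]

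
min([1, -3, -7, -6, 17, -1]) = -7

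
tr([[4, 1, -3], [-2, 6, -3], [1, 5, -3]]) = diagonal: 4 + 6 + (-3)
= 7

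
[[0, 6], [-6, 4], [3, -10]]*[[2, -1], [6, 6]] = C[0][0] = (0)*(2) + (6)*(6) = 36
C[0][1] = (0)*(-1) + (6)*(6) = 36
C[1][0] = (-6)*(2) + (4)*(6) = 12
C[1][1] = (-6)*(-1) + (4)*(6) = 30
C[2][0] = (3)*(2) + (-10)*(6) = -54
C[2][1] = (3)*(-1) + (-10)*(6) = -63
= [[36, 36], [12, 30], [-54, -63]]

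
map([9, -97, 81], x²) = [81, 9409, 6561]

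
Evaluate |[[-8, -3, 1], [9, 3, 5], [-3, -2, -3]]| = (1)*(-8)*det([[3, 5], [-2, -3]]) + (-1)*(-3)*det([[9, 5], [-3, -3]]) + (1)*(1)*det([[9, 3], [-3, -2]])
= -8 + -36 + -9
= -53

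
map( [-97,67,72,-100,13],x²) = (-97)²=9409, (67)²=4489, (72)²=5184, (-100)²=10000, (13)²=169
= [9409, 4489, 5184, 10000, 169]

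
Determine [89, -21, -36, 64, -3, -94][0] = 89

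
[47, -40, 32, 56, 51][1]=-40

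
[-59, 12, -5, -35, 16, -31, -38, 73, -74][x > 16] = [73]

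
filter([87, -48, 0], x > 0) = [87]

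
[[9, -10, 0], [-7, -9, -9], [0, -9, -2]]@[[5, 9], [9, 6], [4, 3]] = C[0][0] = (9)*(5) + (-10)*(9) + (0)*(4) = -45
C[0][1] = (9)*(9) + (-10)*(6) + (0)*(3) = 21
C[1][0] = (-7)*(5) + (-9)*(9) + (-9)*(4) = -152
C[1][1] = (-7)*(9) + (-9)*(6) + (-9)*(3) = -144
C[2][0] = (0)*(5) + (-9)*(9) + (-2)*(4) = -89
C[2][1] = (0)*(9) + (-9)*(6) + (-2)*(3) = -60
= [[-45, 21], [-152, -144], [-89, -60]]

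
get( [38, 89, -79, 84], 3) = 84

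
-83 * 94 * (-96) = 748992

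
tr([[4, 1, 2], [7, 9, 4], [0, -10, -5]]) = 8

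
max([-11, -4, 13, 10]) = 13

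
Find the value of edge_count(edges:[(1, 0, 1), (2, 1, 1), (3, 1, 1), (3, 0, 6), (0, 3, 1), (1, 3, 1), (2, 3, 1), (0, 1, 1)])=8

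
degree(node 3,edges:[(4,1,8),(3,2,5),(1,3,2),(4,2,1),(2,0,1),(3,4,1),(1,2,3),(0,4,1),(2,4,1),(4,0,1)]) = 3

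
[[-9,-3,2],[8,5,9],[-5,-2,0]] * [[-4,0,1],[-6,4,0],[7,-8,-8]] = C[0][0] = (-9)*(-4) + (-3)*(-6) + (2)*(7) = 68
C[0][1] = (-9)*(0) + (-3)*(4) + (2)*(-8) = -28
C[0][2] = (-9)*(1) + (-3)*(0) + (2)*(-8) = -25
C[1][0] = (8)*(-4) + (5)*(-6) + (9)*(7) = 1
C[1][1] = (8)*(0) + (5)*(4) + (9)*(-8) = -52
C[1][2] = (8)*(1) + (5)*(0) + (9)*(-8) = -64
... (3 more cells)
= [[68, -28, -25], [1, -52, -64], [32, -8, -5]]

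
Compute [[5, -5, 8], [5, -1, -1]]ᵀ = [[5, 5], [-5, -1], [8, -1]]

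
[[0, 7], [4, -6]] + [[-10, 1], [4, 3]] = [[-10, 8], [8, -3]]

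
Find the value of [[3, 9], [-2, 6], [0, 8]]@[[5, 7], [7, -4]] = C[0][0] = (3)*(5) + (9)*(7) = 78
C[0][1] = (3)*(7) + (9)*(-4) = -15
C[1][0] = (-2)*(5) + (6)*(7) = 32
C[1][1] = (-2)*(7) + (6)*(-4) = -38
C[2][0] = (0)*(5) + (8)*(7) = 56
C[2][1] = (0)*(7) + (8)*(-4) = -32
= [[78, -15], [32, -38], [56, -32]]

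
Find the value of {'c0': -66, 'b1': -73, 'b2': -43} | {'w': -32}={'c0': -66, 'b1': -73, 'b2': -43, 'w': -32}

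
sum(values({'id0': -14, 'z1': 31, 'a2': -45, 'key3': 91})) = (-14) + 31 + (-45) + 91
= 63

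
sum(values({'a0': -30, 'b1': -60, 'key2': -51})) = -141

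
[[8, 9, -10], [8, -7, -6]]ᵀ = [[8, 8], [9, -7], [-10, -6]]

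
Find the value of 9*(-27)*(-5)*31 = 37665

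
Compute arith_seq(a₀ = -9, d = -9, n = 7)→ [-9, -18, -27, -36, -45, -54, -63]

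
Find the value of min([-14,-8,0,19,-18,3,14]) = -18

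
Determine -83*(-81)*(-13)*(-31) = 2709369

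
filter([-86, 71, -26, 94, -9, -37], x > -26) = [71, 94, -9]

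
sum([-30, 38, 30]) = (-30) + 38 + 30
= 38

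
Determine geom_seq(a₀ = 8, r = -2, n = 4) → a_0 = 8*(-2)^0 = 8
a_1 = 8*(-2)^1 = -16
a_2 = 8*(-2)^2 = 32
...
= [8, -16, 32, -64]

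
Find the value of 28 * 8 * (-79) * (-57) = 1008672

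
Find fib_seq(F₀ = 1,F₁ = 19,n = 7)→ F_2 = F_1 + F_0 = 20
F_3 = F_2 + F_1 = 39
F_4 = F_3 + F_2 = 59
...
= [1, 19, 20, 39, 59, 98, 157]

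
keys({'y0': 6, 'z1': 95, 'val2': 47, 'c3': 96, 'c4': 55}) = ['y0', 'z1', 'val2', 'c3', 'c4']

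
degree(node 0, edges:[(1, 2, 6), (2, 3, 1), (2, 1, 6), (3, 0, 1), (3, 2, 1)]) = 1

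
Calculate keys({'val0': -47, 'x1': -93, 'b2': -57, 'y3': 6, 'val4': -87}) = ['val0', 'x1', 'b2', 'y3', 'val4']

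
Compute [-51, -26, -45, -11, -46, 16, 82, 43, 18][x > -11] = keep x where x > -11: -51✗, -26✗, -45✗, -11✗, -46✗, 16✓, 82✓, 43✓, 18✓
= [16, 82, 43, 18]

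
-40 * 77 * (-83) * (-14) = -3578960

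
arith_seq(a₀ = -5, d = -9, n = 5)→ a_0 = -5 + 0*-9 = -5
a_1 = -5 + 1*-9 = -14
a_2 = -5 + 2*-9 = -23
...
= [-5, -14, -23, -32, -41]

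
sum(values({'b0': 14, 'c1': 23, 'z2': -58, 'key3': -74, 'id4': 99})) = 14 + 23 + (-58) + (-74) + 99
= 4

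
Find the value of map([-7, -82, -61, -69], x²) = [49, 6724, 3721, 4761]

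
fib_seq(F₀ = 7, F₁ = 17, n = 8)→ F_2 = F_1 + F_0 = 24
F_3 = F_2 + F_1 = 41
F_4 = F_3 + F_2 = 65
...
= [7, 17, 24, 41, 65, 106, 171, 277]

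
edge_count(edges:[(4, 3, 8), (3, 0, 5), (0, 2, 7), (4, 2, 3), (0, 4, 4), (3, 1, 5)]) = 6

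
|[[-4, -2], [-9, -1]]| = -14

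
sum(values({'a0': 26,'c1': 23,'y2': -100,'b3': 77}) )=26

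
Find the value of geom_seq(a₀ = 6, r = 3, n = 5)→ [6, 18, 54, 162, 486]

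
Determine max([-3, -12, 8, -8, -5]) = 8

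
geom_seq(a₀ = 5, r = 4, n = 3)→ a_0 = 5*4^0 = 5
a_1 = 5*4^1 = 20
a_2 = 5*4^2 = 80
= [5, 20, 80]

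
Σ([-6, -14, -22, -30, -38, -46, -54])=-210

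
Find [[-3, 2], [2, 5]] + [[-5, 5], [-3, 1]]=[[-8, 7], [-1, 6]]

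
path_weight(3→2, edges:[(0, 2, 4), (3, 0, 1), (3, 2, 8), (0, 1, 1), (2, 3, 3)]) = w(3→2)=8
= 8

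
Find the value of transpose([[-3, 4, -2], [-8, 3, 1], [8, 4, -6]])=[[-3, -8, 8], [4, 3, 4], [-2, 1, -6]]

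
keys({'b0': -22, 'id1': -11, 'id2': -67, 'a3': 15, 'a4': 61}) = ['b0', 'id1', 'id2', 'a3', 'a4']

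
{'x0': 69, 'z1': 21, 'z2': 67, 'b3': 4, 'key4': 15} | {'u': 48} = {'x0': 69, 'z1': 21, 'z2': 67, 'b3': 4, 'key4': 15, 'u': 48}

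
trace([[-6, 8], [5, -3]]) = -9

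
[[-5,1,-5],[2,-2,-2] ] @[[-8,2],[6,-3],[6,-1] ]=C[0][0] = (-5)*(-8) + (1)*(6) + (-5)*(6) = 16
C[0][1] = (-5)*(2) + (1)*(-3) + (-5)*(-1) = -8
C[1][0] = (2)*(-8) + (-2)*(6) + (-2)*(6) = -40
C[1][1] = (2)*(2) + (-2)*(-3) + (-2)*(-1) = 12
= [[16, -8], [-40, 12]]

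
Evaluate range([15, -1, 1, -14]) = 29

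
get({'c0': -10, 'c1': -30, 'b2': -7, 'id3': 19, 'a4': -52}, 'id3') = 19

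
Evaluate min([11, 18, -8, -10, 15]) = -10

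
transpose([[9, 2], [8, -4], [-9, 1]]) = [[9, 8, -9], [2, -4, 1]]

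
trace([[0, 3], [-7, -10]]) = diagonal: 0 + (-10)
= -10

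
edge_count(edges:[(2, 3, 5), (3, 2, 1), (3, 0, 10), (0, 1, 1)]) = 4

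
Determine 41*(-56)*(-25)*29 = 1664600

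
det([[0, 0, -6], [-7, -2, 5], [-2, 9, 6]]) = 402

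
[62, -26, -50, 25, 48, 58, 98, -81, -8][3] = 25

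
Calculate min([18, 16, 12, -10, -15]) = -15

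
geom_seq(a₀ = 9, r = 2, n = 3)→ [9, 18, 36]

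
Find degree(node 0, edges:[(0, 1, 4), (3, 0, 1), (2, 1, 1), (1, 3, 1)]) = incident: (0,1), (3,0)
= 2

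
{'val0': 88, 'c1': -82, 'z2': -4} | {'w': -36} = {'val0': 88, 'c1': -82, 'z2': -4, 'w': -36}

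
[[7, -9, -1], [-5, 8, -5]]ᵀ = [[7, -5], [-9, 8], [-1, -5]]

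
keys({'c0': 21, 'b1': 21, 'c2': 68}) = ['c0', 'b1', 'c2']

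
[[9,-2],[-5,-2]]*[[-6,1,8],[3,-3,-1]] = [[-60, 15, 74], [24, 1, -38]]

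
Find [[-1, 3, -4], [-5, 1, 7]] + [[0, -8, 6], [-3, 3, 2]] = [[-1, -5, 2], [-8, 4, 9]]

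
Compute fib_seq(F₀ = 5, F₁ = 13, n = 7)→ [5, 13, 18, 31, 49, 80, 129]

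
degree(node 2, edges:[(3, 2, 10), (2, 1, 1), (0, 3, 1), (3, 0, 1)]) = incident: (3,2), (2,1)
= 2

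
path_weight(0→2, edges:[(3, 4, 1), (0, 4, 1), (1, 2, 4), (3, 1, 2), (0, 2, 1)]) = 1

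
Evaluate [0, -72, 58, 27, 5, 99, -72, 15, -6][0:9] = [0, -72, 58, 27, 5, 99, -72, 15, -6]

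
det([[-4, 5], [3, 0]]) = -15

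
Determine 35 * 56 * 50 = 98000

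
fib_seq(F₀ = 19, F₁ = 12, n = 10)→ F_2 = F_1 + F_0 = 31
F_3 = F_2 + F_1 = 43
F_4 = F_3 + F_2 = 74
...
= [19, 12, 31, 43, 74, 117, 191, 308, 499, 807]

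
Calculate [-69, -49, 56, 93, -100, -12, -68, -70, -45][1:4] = [-49, 56, 93]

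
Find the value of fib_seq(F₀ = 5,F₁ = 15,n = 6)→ [5, 15, 20, 35, 55, 90]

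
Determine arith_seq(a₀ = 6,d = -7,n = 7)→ [6, -1, -8, -15, -22, -29, -36]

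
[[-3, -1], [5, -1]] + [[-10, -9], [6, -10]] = [[-13, -10], [11, -11]]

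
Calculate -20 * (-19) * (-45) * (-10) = 171000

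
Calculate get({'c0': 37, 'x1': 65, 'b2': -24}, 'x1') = 65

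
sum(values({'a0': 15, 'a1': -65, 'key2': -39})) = -89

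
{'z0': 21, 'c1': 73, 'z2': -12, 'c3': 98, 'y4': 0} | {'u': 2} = {'z0': 21, 'c1': 73, 'z2': -12, 'c3': 98, 'y4': 0, 'u': 2}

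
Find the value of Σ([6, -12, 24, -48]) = -30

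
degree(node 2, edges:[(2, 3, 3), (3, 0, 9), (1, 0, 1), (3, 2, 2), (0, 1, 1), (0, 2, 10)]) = incident: (2,3), (3,2), (0,2)
= 3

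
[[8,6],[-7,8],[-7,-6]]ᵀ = [[8, -7, -7], [6, 8, -6]]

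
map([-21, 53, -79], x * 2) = -21*2=-42, 53*2=106, -79*2=-158
= [-42, 106, -158]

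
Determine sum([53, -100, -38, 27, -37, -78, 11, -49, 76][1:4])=slice → [-100, -38, 27]
(-100) + (-38) + 27
= -111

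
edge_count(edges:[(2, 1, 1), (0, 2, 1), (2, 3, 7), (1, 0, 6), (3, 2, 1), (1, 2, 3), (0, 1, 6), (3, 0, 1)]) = 8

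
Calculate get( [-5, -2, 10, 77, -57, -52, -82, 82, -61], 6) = -82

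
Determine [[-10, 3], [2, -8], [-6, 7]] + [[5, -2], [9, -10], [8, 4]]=[[-5, 1], [11, -18], [2, 11]]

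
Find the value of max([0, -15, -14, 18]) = 18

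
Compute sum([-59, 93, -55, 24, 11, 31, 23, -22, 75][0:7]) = 68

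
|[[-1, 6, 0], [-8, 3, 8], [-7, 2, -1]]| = (1)*(-1)*det([[3, 8], [2, -1]]) + (-1)*(6)*det([[-8, 8], [-7, -1]]) + (1)*(0)*det([[-8, 3], [-7, 2]])
= 19 + -384 + 0
= -365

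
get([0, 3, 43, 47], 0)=0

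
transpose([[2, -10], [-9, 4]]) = [[2, -9], [-10, 4]]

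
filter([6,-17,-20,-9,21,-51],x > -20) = [6, -17, -9, 21]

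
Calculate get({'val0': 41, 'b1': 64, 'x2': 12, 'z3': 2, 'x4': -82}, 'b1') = 64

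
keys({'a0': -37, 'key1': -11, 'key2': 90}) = ['a0', 'key1', 'key2']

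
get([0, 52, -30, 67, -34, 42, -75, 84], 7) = 84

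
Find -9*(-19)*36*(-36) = -221616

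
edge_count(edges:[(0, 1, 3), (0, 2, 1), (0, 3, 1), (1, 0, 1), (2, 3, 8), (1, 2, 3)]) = 6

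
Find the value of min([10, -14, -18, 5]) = -18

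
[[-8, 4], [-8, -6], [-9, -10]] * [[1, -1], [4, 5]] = [[8, 28], [-32, -22], [-49, -41]]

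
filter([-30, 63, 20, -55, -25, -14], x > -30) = [63, 20, -25, -14]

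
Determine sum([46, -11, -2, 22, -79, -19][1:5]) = -70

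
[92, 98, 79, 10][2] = 79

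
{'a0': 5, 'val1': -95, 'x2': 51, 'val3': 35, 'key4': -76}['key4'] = -76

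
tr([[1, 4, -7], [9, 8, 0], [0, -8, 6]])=15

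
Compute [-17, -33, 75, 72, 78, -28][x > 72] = keep x where x > 72: -17✗, -33✗, 75✓, 72✗, 78✓, -28✗
= [75, 78]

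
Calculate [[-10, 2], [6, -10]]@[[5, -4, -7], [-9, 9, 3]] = C[0][0] = (-10)*(5) + (2)*(-9) = -68
C[0][1] = (-10)*(-4) + (2)*(9) = 58
C[0][2] = (-10)*(-7) + (2)*(3) = 76
C[1][0] = (6)*(5) + (-10)*(-9) = 120
C[1][1] = (6)*(-4) + (-10)*(9) = -114
C[1][2] = (6)*(-7) + (-10)*(3) = -72
= [[-68, 58, 76], [120, -114, -72]]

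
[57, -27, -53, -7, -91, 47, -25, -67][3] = -7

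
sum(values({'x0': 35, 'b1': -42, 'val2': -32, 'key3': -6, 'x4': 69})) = 35 + (-42) + (-32) + (-6) + 69
= 24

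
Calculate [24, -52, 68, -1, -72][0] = 24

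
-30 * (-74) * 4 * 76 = 674880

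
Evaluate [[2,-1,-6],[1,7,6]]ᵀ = [[2, 1], [-1, 7], [-6, 6]]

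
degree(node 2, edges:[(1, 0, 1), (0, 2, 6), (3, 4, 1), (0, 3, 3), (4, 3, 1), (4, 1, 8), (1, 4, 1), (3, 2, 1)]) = 2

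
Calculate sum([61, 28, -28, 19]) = 80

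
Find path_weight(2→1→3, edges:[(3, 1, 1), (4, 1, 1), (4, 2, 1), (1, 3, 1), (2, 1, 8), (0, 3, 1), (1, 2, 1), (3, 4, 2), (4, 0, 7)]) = w(2→1)=8 + w(1→3)=1
= 9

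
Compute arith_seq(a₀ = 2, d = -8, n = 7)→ a_0 = 2 + 0*-8 = 2
a_1 = 2 + 1*-8 = -6
a_2 = 2 + 2*-8 = -14
...
= [2, -6, -14, -22, -30, -38, -46]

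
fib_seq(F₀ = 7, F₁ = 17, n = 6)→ F_2 = F_1 + F_0 = 24
F_3 = F_2 + F_1 = 41
F_4 = F_3 + F_2 = 65
...
= [7, 17, 24, 41, 65, 106]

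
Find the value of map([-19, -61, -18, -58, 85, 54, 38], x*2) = [-38, -122, -36, -116, 170, 108, 76]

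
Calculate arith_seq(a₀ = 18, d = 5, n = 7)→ a_0 = 18 + 0*5 = 18
a_1 = 18 + 1*5 = 23
a_2 = 18 + 2*5 = 28
...
= [18, 23, 28, 33, 38, 43, 48]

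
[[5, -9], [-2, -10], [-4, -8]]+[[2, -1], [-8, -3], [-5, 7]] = [[7, -10], [-10, -13], [-9, -1]]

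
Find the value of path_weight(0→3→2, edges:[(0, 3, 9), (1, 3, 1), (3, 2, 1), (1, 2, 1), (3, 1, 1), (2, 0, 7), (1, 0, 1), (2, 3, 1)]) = 10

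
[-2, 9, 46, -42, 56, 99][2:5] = [46, -42, 56]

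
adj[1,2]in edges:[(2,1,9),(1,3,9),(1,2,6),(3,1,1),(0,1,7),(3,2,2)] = 6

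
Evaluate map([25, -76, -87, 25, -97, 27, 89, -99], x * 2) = [50, -152, -174, 50, -194, 54, 178, -198]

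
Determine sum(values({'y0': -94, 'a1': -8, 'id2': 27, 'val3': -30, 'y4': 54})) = (-94) + (-8) + 27 + (-30) + 54
= -51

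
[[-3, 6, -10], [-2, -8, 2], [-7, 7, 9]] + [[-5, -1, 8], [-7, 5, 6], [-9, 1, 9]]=[[-8, 5, -2], [-9, -3, 8], [-16, 8, 18]]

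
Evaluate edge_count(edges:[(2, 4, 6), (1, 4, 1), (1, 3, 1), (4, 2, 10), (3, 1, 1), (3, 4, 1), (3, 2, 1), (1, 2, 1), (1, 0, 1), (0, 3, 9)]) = 10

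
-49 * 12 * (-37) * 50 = 1087800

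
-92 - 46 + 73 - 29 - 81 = -175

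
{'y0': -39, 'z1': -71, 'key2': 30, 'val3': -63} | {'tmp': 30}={'y0': -39, 'z1': -71, 'key2': 30, 'val3': -63, 'tmp': 30}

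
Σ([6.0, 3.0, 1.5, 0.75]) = 11.25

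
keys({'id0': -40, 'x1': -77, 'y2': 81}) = ['id0', 'x1', 'y2']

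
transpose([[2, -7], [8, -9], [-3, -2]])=[[2, 8, -3], [-7, -9, -2]]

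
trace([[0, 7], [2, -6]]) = -6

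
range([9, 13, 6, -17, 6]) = 30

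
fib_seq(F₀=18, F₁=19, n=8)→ F_2 = F_1 + F_0 = 37
F_3 = F_2 + F_1 = 56
F_4 = F_3 + F_2 = 93
...
= [18, 19, 37, 56, 93, 149, 242, 391]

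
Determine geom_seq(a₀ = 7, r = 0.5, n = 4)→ a_0 = 7*0.5^0 = 7.0
a_1 = 7*0.5^1 = 3.5
a_2 = 7*0.5^2 = 1.75
...
= [7.0, 3.5, 1.75, 0.875]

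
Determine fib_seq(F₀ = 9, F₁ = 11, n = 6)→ F_2 = F_1 + F_0 = 20
F_3 = F_2 + F_1 = 31
F_4 = F_3 + F_2 = 51
...
= [9, 11, 20, 31, 51, 82]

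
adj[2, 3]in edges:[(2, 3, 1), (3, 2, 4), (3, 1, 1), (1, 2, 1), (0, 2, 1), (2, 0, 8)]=1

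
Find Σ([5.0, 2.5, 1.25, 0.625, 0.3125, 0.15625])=9.84375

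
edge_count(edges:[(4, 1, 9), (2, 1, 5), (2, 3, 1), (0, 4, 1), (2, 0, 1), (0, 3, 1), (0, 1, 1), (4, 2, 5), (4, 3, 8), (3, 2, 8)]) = 10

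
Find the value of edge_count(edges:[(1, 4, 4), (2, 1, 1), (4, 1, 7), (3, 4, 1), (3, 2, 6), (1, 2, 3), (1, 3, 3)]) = 7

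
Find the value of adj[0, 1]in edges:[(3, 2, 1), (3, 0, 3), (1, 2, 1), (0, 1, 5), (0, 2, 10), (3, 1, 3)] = 5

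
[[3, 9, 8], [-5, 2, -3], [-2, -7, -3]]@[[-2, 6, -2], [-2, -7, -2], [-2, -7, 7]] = C[0][0] = (3)*(-2) + (9)*(-2) + (8)*(-2) = -40
C[0][1] = (3)*(6) + (9)*(-7) + (8)*(-7) = -101
C[0][2] = (3)*(-2) + (9)*(-2) + (8)*(7) = 32
C[1][0] = (-5)*(-2) + (2)*(-2) + (-3)*(-2) = 12
C[1][1] = (-5)*(6) + (2)*(-7) + (-3)*(-7) = -23
C[1][2] = (-5)*(-2) + (2)*(-2) + (-3)*(7) = -15
... (3 more cells)
= [[-40, -101, 32], [12, -23, -15], [24, 58, -3]]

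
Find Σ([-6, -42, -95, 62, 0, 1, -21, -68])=-169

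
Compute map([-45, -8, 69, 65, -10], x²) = (-45)²=2025, (-8)²=64, (69)²=4761, (65)²=4225, (-10)²=100
= [2025, 64, 4761, 4225, 100]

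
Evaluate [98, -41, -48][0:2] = [98, -41]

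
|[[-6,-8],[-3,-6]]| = (-6)*(-6) - (-8)*(-3)
= 12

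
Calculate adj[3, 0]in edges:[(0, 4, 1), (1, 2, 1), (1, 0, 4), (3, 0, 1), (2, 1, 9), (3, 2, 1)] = 1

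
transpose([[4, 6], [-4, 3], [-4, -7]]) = [[4, -4, -4], [6, 3, -7]]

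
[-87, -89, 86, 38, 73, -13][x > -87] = keep x where x > -87: -87✗, -89✗, 86✓, 38✓, 73✓, -13✓
= [86, 38, 73, -13]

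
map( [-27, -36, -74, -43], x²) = (-27)²=729, (-36)²=1296, (-74)²=5476, (-43)²=1849
= [729, 1296, 5476, 1849]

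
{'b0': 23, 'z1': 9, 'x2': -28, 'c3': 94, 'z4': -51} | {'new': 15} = {'b0': 23, 'z1': 9, 'x2': -28, 'c3': 94, 'z4': -51, 'new': 15}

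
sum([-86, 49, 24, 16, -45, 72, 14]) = (-86) + 49 + 24 + 16 + (-45) + 72 + 14
= 44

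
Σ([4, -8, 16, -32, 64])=4 + -8 + 16 + -32 + 64
= 44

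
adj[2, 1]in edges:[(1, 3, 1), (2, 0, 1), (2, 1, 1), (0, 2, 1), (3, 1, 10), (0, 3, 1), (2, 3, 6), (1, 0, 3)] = 1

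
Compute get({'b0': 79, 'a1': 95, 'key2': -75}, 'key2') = -75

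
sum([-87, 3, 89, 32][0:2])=slice → [-87, 3]
(-87) + 3
= -84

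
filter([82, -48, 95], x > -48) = [82, 95]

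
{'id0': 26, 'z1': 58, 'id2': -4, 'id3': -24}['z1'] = 58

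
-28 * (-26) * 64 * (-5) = -232960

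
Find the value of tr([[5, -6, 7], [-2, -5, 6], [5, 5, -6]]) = diagonal: 5 + (-5) + (-6)
= -6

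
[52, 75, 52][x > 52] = keep x where x > 52: 52✗, 75✓, 52✗
= [75]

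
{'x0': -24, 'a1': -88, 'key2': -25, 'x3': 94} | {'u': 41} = {'x0': -24, 'a1': -88, 'key2': -25, 'x3': 94, 'u': 41}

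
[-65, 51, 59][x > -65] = [51, 59]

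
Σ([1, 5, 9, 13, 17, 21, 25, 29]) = 120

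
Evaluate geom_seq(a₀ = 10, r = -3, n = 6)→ [10, -30, 90, -270, 810, -2430]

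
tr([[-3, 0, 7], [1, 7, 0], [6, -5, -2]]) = 2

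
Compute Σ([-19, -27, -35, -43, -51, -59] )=(-19) + (-27) + (-35) + (-43) + (-51) + (-59)
= -234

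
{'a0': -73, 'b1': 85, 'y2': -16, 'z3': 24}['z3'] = 24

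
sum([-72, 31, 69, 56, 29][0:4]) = 84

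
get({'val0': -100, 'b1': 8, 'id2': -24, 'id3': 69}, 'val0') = -100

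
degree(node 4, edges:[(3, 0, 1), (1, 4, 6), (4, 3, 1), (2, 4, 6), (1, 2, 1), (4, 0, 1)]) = incident: (1,4), (4,3), (2,4), (4,0)
= 4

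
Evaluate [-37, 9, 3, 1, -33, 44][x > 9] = [44]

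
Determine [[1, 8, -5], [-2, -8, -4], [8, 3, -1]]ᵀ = [[1, -2, 8], [8, -8, 3], [-5, -4, -1]]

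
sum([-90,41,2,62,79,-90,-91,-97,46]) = (-90) + 41 + 2 + 62 + 79 + (-90) + (-91) + (-97) + 46
= -138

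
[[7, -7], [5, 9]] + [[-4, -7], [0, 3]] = [[3, -14], [5, 12]]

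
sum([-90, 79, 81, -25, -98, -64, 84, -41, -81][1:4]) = 135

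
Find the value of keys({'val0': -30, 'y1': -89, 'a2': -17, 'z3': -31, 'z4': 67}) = ['val0', 'y1', 'a2', 'z3', 'z4']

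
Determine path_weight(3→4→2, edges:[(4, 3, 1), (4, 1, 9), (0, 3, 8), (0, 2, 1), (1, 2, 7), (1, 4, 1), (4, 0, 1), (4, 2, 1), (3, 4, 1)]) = 2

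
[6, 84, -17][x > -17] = keep x where x > -17: 6✓, 84✓, -17✗
= [6, 84]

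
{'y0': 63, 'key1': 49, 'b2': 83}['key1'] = 49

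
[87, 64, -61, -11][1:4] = [64, -61, -11]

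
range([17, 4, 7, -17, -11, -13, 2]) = 34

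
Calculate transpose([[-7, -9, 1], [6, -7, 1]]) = [[-7, 6], [-9, -7], [1, 1]]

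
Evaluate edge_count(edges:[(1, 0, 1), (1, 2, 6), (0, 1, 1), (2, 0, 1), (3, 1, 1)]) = 5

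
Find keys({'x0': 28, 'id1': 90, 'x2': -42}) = ['x0', 'id1', 'x2']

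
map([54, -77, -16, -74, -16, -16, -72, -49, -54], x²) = [2916, 5929, 256, 5476, 256, 256, 5184, 2401, 2916]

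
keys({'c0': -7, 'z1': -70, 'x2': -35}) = ['c0', 'z1', 'x2']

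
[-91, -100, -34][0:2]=[-91, -100]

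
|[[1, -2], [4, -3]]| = (1)*(-3) - (-2)*(4)
= 5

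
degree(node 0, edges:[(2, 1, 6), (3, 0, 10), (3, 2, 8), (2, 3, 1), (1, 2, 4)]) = incident: (3,0)
= 1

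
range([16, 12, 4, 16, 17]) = 13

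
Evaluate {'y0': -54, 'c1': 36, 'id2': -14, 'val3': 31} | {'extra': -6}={'y0': -54, 'c1': 36, 'id2': -14, 'val3': 31, 'extra': -6}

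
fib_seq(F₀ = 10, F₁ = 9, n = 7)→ F_2 = F_1 + F_0 = 19
F_3 = F_2 + F_1 = 28
F_4 = F_3 + F_2 = 47
...
= [10, 9, 19, 28, 47, 75, 122]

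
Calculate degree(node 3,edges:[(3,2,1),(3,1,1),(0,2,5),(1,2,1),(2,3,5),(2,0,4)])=incident: (3,2), (3,1), (2,3)
= 3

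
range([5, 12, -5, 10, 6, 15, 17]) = 22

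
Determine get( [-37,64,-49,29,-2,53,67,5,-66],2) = -49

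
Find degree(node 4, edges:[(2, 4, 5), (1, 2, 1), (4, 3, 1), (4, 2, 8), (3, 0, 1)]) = 3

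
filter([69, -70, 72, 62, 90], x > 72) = keep x where x > 72: 69✗, -70✗, 72✗, 62✗, 90✓
= [90]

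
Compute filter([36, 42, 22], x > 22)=keep x where x > 22: 36✓, 42✓, 22✗
= [36, 42]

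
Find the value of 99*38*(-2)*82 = -616968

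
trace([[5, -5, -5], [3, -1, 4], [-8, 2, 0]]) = diagonal: 5 + (-1) + 0
= 4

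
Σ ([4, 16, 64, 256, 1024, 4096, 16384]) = 4 + 16 + 64 + 256 + 1024 + 4096 + 16384
= 21844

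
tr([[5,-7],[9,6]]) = diagonal: 5 + 6
= 11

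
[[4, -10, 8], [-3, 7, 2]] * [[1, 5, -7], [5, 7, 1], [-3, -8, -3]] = [[-70, -114, -62], [26, 18, 22]]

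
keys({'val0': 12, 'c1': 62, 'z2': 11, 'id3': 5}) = ['val0', 'c1', 'z2', 'id3']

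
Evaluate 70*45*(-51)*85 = -13655250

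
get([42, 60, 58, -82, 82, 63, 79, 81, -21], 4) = 82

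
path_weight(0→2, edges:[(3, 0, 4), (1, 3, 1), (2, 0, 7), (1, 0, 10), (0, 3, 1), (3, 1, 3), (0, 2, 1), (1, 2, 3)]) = w(0→2)=1
= 1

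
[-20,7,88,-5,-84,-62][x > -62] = keep x where x > -62: -20✓, 7✓, 88✓, -5✓, -84✗, -62✗
= [-20, 7, 88, -5]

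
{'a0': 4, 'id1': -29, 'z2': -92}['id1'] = -29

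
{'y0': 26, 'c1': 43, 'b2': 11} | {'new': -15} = {'y0': 26, 'c1': 43, 'b2': 11, 'new': -15}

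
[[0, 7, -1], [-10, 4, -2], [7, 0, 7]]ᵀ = [[0, -10, 7], [7, 4, 0], [-1, -2, 7]]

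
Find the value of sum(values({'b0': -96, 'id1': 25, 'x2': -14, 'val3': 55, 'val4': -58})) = -88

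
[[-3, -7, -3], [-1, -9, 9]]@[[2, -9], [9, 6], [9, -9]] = C[0][0] = (-3)*(2) + (-7)*(9) + (-3)*(9) = -96
C[0][1] = (-3)*(-9) + (-7)*(6) + (-3)*(-9) = 12
C[1][0] = (-1)*(2) + (-9)*(9) + (9)*(9) = -2
C[1][1] = (-1)*(-9) + (-9)*(6) + (9)*(-9) = -126
= [[-96, 12], [-2, -126]]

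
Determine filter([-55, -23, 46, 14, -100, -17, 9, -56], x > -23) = [46, 14, -17, 9]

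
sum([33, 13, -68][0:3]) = slice → [33, 13, -68]
33 + 13 + (-68)
= -22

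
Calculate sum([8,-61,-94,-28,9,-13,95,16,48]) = -20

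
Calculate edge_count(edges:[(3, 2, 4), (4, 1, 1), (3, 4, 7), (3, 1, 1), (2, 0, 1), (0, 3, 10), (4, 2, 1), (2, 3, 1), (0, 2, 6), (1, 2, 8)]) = 10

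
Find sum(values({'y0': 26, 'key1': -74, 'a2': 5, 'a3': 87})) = 26 + (-74) + 5 + 87
= 44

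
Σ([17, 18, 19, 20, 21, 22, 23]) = 17 + 18 + 19 + 20 + 21 + 22 + 23
= 140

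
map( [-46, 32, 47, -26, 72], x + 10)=-46+10=-36, 32+10=42, 47+10=57, -26+10=-16, 72+10=82
= [-36, 42, 57, -16, 82]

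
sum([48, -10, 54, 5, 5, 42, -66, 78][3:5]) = slice → [5, 5]
5 + 5
= 10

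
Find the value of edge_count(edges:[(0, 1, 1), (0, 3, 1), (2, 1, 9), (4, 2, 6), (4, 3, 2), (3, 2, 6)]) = 6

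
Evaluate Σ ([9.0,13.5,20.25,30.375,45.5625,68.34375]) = 187.03125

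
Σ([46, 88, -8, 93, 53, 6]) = 46 + 88 + (-8) + 93 + 53 + 6
= 278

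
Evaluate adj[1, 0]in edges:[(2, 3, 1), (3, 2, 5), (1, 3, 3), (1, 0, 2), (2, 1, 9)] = 2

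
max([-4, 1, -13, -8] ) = 1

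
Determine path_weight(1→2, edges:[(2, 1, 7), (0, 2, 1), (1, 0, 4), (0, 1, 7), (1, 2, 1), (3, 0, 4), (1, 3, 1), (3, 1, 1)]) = w(1→2)=1
= 1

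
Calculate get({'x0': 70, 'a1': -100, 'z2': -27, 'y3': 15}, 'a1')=-100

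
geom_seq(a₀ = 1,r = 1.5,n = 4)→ [1.0, 1.5, 2.25, 3.375]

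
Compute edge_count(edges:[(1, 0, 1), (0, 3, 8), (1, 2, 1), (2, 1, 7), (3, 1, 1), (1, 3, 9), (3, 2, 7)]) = 7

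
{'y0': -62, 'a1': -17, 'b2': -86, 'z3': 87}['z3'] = 87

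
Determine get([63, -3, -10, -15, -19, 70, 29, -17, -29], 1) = -3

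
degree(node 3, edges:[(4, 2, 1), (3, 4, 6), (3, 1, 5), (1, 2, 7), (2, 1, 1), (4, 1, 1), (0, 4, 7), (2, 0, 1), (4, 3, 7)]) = incident: (3,4), (3,1), (4,3)
= 3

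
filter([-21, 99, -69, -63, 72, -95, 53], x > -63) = [-21, 99, 72, 53]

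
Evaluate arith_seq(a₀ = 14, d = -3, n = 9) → [14, 11, 8, 5, 2, -1, -4, -7, -10]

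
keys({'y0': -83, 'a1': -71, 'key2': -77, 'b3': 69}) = ['y0', 'a1', 'key2', 'b3']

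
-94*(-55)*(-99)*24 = -12283920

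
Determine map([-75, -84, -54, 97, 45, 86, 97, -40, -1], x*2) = [-150, -168, -108, 194, 90, 172, 194, -80, -2]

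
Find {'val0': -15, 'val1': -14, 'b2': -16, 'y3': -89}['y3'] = -89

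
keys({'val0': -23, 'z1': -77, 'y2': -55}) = ['val0', 'z1', 'y2']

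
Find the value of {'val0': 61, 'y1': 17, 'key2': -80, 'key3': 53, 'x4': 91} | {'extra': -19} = {'val0': 61, 'y1': 17, 'key2': -80, 'key3': 53, 'x4': 91, 'extra': -19}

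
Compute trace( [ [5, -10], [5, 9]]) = 14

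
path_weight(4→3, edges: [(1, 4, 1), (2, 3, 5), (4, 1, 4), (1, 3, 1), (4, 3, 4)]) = w(4→3)=4
= 4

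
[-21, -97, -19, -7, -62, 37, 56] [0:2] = [-21, -97]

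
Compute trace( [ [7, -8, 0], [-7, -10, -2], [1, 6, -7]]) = -10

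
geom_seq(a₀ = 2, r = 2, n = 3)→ a_0 = 2*2^0 = 2
a_1 = 2*2^1 = 4
a_2 = 2*2^2 = 8
= [2, 4, 8]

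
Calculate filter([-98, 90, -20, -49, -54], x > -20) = [90]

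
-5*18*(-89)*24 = 192240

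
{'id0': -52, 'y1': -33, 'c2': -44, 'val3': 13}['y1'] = -33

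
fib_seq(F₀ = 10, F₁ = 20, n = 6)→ [10, 20, 30, 50, 80, 130]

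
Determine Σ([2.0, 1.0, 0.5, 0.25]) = 3.75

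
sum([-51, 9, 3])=(-51) + 9 + 3
= -39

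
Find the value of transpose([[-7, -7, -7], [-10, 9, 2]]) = [[-7, -10], [-7, 9], [-7, 2]]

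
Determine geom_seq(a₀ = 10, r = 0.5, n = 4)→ a_0 = 10*0.5^0 = 10.0
a_1 = 10*0.5^1 = 5.0
a_2 = 10*0.5^2 = 2.5
...
= [10.0, 5.0, 2.5, 1.25]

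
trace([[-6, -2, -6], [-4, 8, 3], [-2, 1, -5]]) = diagonal: (-6) + 8 + (-5)
= -3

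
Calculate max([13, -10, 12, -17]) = 13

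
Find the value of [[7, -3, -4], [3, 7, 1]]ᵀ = [[7, 3], [-3, 7], [-4, 1]]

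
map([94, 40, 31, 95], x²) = [8836, 1600, 961, 9025]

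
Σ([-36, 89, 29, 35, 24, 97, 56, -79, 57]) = (-36) + 89 + 29 + 35 + 24 + 97 + 56 + (-79) + 57
= 272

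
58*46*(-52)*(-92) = 12763712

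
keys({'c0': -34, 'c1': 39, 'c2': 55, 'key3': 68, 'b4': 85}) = ['c0', 'c1', 'c2', 'key3', 'b4']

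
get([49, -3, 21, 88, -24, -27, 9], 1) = -3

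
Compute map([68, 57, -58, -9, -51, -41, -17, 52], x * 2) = [136, 114, -116, -18, -102, -82, -34, 104]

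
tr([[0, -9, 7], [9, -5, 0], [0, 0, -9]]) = -14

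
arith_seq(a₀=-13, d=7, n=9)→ a_0 = -13 + 0*7 = -13
a_1 = -13 + 1*7 = -6
a_2 = -13 + 2*7 = 1
...
= [-13, -6, 1, 8, 15, 22, 29, 36, 43]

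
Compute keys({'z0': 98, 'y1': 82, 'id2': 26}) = ['z0', 'y1', 'id2']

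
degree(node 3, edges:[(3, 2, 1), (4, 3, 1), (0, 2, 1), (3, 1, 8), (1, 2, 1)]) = 3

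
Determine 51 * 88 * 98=439824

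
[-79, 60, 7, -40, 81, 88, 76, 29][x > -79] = keep x where x > -79: -79✗, 60✓, 7✓, -40✓, 81✓, 88✓, 76✓, 29✓
= [60, 7, -40, 81, 88, 76, 29]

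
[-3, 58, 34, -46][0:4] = [-3, 58, 34, -46]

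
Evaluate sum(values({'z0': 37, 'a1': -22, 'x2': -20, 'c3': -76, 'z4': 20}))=-61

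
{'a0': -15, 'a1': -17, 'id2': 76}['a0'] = -15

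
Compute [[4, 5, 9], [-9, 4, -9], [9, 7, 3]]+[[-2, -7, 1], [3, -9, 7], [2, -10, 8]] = [[2, -2, 10], [-6, -5, -2], [11, -3, 11]]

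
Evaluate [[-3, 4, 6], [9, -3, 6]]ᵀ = [[-3, 9], [4, -3], [6, 6]]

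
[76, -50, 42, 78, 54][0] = 76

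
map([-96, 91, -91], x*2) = [-192, 182, -182]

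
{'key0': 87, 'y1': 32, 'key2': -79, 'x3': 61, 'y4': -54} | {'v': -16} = {'key0': 87, 'y1': 32, 'key2': -79, 'x3': 61, 'y4': -54, 'v': -16}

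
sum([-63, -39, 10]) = (-63) + (-39) + 10
= -92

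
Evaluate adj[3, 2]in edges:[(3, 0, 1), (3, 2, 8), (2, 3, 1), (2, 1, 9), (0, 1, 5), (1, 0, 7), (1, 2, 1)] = 8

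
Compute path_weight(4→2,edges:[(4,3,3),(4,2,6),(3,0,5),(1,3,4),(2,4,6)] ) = w(4→2)=6
= 6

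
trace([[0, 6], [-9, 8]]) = 8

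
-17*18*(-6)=1836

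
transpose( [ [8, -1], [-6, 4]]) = [[8, -6], [-1, 4]]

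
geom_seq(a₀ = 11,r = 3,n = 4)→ a_0 = 11*3^0 = 11
a_1 = 11*3^1 = 33
a_2 = 11*3^2 = 99
...
= [11, 33, 99, 297]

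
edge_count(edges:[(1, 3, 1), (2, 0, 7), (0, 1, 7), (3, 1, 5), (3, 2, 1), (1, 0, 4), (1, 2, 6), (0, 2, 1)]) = 8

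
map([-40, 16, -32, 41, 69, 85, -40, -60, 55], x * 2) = [-80, 32, -64, 82, 138, 170, -80, -120, 110]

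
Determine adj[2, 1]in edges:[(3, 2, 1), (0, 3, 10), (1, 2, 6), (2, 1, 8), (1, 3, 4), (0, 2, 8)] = 8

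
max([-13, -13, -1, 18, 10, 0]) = 18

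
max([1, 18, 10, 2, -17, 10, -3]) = 18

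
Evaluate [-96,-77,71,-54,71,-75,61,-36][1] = -77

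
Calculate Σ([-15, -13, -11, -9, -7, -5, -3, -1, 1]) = -63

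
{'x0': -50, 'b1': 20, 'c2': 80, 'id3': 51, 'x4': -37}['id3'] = 51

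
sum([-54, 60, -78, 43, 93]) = 64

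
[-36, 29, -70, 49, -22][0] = -36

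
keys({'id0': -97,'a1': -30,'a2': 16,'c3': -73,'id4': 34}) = ['id0', 'a1', 'a2', 'c3', 'id4']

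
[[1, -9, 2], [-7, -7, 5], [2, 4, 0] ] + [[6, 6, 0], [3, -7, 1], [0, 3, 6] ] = [[7, -3, 2], [-4, -14, 6], [2, 7, 6]]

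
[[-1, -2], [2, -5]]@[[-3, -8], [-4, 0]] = C[0][0] = (-1)*(-3) + (-2)*(-4) = 11
C[0][1] = (-1)*(-8) + (-2)*(0) = 8
C[1][0] = (2)*(-3) + (-5)*(-4) = 14
C[1][1] = (2)*(-8) + (-5)*(0) = -16
= [[11, 8], [14, -16]]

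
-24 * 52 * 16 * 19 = -379392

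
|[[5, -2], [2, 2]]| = 14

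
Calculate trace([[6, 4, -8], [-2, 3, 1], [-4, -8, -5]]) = diagonal: 6 + 3 + (-5)
= 4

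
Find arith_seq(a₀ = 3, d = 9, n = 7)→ a_0 = 3 + 0*9 = 3
a_1 = 3 + 1*9 = 12
a_2 = 3 + 2*9 = 21
...
= [3, 12, 21, 30, 39, 48, 57]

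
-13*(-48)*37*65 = 1500720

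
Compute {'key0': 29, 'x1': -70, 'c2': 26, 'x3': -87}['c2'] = 26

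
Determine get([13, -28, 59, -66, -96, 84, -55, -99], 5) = 84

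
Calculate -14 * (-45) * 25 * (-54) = -850500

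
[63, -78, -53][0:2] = [63, -78]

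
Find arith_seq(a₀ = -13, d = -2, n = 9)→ a_0 = -13 + 0*-2 = -13
a_1 = -13 + 1*-2 = -15
a_2 = -13 + 2*-2 = -17
...
= [-13, -15, -17, -19, -21, -23, -25, -27, -29]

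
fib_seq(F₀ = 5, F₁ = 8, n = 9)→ [5, 8, 13, 21, 34, 55, 89, 144, 233]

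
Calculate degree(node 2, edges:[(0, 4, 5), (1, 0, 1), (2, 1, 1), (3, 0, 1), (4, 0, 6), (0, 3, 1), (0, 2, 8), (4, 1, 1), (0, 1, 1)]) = 2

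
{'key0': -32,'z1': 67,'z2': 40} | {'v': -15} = {'key0': -32, 'z1': 67, 'z2': 40, 'v': -15}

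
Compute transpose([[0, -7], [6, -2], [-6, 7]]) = [[0, 6, -6], [-7, -2, 7]]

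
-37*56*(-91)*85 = 16026920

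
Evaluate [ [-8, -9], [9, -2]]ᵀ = [[-8, 9], [-9, -2]]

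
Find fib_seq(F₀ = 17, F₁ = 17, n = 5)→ [17, 17, 34, 51, 85]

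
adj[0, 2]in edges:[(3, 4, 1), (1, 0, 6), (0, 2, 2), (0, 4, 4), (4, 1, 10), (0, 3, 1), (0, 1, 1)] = 2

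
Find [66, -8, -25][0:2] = [66, -8]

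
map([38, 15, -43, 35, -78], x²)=(38)²=1444, (15)²=225, (-43)²=1849, (35)²=1225, (-78)²=6084
= [1444, 225, 1849, 1225, 6084]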